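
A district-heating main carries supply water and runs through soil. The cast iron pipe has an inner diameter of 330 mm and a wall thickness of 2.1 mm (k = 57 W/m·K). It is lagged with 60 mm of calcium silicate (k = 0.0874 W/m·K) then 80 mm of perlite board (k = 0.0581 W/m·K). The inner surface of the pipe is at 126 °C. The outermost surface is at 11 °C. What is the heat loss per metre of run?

q′ ≈ 83 W/m

Per-layer cylindrical resistances, series-summed:
R_cast iron pipe wall = ln(167.1/165)/(2π×57×1) = 3.531×10^-5 K/W
R_calcium silicate = ln(227.1/167.1)/(2π×0.0874×1) = 0.5587 K/W
R_perlite board = ln(307.1/227.1)/(2π×0.0581×1) = 0.8267 K/W
R_total = 1.385 K/W
Q = ΔT/R_total = 115/1.385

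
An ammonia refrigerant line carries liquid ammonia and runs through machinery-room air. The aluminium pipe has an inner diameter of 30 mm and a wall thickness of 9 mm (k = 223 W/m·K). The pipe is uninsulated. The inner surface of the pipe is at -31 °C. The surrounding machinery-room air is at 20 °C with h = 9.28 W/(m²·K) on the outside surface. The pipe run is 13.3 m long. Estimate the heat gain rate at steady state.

Q ≈ 949 W

Treating each annulus and film as a series resistance:
R_aluminium pipe wall = ln(24/15)/(2π×223×13.3) = 2.522×10^-5 K/W
R_outer film = 1/(h_o·2πr_oL) = 1/(9.28×2π×0.024×13.3) = 0.05373 K/W
R_total = 0.05375 K/W
Q = ΔT/R_total = 51/0.05375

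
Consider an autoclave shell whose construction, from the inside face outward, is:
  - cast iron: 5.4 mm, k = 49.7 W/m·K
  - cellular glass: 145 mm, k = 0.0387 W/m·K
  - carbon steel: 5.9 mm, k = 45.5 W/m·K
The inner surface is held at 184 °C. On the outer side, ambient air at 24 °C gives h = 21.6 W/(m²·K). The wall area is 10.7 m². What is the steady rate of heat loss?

Q ≈ 451 W

Treating each layer as a thermal resistance in series:
R_cast iron = L/(kA) = 0.0054/(49.7×10.7) = 1.015×10^-5 K/W
R_cellular glass = L/(kA) = 0.145/(0.0387×10.7) = 0.3502 K/W
R_carbon steel = L/(kA) = 0.0059/(45.5×10.7) = 1.212×10^-5 K/W
R_outer film = 1/(h_o·A) = 1/(21.6×10.7) = 0.004327 K/W
R_total = 0.3545 K/W
Q = ΔT / R_total = 160 / 0.3545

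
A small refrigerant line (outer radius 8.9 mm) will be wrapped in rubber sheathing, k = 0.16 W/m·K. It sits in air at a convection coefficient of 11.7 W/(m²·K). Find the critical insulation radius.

r_cr ≈ 13.7 mm

For a cylinder r_cr = k/h = 0.16/11.7
r_cr = 13.7 mm; since the bare radius (8.9 mm) is below r_cr, adding a thin layer of insulation will *increase* heat loss.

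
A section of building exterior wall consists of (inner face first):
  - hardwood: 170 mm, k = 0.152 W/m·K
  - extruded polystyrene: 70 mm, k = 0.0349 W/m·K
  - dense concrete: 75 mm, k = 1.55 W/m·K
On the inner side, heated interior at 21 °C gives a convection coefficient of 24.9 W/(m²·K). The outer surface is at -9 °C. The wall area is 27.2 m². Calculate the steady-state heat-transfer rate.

Thermal resistances in series:
R_inner film = 1/(h_i·A) = 1/(24.9×27.2) = 0.001476 K/W
R_hardwood = L/(kA) = 0.17/(0.152×27.2) = 0.04112 K/W
R_extruded polystyrene = L/(kA) = 0.07/(0.0349×27.2) = 0.07374 K/W
R_dense concrete = L/(kA) = 0.075/(1.55×27.2) = 0.001779 K/W
R_total = 0.1181 K/W
Q = ΔT / R_total = 30 / 0.1181

Q ≈ 254 W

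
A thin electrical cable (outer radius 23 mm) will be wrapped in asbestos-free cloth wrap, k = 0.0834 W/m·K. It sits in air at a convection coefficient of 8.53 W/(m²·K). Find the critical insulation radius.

r_cr ≈ 9.78 mm

For a cylinder r_cr = k/h = 0.0834/8.53
r_cr = 9.78 mm; since the bare radius (23 mm) is above r_cr, any added insulation will reduce heat loss.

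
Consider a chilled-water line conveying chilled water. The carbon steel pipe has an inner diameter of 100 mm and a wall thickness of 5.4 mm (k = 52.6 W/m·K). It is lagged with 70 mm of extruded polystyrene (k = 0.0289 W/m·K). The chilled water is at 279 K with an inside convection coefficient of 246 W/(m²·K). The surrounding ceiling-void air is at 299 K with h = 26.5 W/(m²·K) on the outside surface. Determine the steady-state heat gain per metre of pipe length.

Treating each annulus and film as a series resistance:
R_inner film = 1/(h_i·2πr₁L) = 1/(246×2π×0.05×1) = 0.01294 K/W
R_carbon steel pipe wall = ln(55.4/50)/(2π×52.6×1) = 3.103×10^-4 K/W
R_extruded polystyrene = ln(125.4/55.4)/(2π×0.0289×1) = 4.499 K/W
R_outer film = 1/(h_o·2πr_oL) = 1/(26.5×2π×0.1254×1) = 0.04789 K/W
R_total = 4.56 K/W
Q = ΔT/R_total = 20/4.56

q′ ≈ 4.39 W/m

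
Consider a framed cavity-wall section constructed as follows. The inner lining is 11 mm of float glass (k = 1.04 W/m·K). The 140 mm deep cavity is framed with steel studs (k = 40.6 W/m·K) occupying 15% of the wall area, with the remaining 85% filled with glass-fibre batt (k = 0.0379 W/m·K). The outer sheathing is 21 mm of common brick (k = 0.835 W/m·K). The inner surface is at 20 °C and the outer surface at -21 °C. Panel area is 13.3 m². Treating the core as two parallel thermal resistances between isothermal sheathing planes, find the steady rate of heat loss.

Sheathing layers in series; stud and cavity paths in parallel between them.
R_inner = 0.011/(1.04×13.3) = 7.953×10^-4 K/W
R_stud  = 0.14/(40.6×0.15×13.3) = 0.001728 K/W
R_cav   = 0.14/(0.0379×0.85×13.3) = 0.3268 K/W
1/R_core = 1/R_stud + 1/R_cav → R_core = 0.001719 K/W
R_outer = 0.021/(0.835×13.3) = 0.001891 K/W
R_total = 0.004406 K/W
Q = ΔT/R_total = 41/0.004406

Q ≈ 9310 W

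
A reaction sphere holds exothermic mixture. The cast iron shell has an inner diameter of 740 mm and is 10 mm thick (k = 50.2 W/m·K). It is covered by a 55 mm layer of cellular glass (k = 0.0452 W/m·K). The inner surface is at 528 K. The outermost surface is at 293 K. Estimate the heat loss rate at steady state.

Q ≈ 401 W

Spherical conduction: R = (1/r_in − 1/r_out)/(4πk) per layer; series-sum.
R_cast iron shell = (1/0.37 − 1/0.38)/(4π×50.2) = 1.127×10^-4 K/W
R_cellular glass = (1/0.38 − 1/0.435)/(4π×0.0452) = 0.5858 K/W
R_total = 0.5859 K/W
Q = ΔT/R_total = 235/0.5859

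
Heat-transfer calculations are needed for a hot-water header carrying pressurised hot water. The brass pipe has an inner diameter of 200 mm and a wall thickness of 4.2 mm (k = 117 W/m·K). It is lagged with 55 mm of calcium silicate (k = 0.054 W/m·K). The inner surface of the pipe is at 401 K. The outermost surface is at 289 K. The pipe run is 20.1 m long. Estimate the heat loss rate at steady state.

Per-layer cylindrical resistances, series-summed:
R_brass pipe wall = ln(104.2/100)/(2π×117×20.1) = 2.784×10^-6 K/W
R_calcium silicate = ln(159.2/104.2)/(2π×0.054×20.1) = 0.06215 K/W
R_total = 0.06215 K/W
Q = ΔT/R_total = 112/0.06215

Q ≈ 1800 W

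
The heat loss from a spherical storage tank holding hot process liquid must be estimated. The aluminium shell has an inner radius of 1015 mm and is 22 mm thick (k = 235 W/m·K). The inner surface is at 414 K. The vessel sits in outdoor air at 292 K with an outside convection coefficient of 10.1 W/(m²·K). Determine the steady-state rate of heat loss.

Each spherical layer contributes R = (1/r_i − 1/r_o)/(4πk):
R_aluminium shell = (1/1.015 − 1/1.037)/(4π×235) = 7.078×10^-6 K/W
R_outer film = 1/(h·4πr_o²) = 1/(10.1×4π×1.037²) = 0.007327 K/W
R_total = 0.007334 K/W
Q = ΔT/R_total = 122/0.007334

Q ≈ 16600 W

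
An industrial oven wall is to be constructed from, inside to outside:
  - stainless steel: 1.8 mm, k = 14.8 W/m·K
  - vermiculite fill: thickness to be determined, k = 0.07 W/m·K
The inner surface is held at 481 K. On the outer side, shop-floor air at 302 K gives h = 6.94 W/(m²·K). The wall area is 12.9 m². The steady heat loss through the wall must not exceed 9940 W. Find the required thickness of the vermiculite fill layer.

L ≈ 6.17 mm

Thermal resistances in series:
R_stainless steel = L/(kA) = 0.0018/(14.8×12.9) = 9.428×10^-6 K/W
R_outer film = 1/(h_o·A) = 1/(6.94×12.9) = 0.01117 K/W
Sum of the known resistances R_other = 0.01118 K/W
Required total resistance R_tot = ΔT/Q_allow = 179/9940 = 0.01801 K/W
R_vermiculite fill = R_tot − R_other = 0.006829 K/W
L = R·k·A = 0.006829×0.07×12.9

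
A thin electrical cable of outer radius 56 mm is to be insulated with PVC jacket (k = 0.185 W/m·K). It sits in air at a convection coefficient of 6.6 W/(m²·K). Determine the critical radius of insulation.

r_cr ≈ 28 mm

For a cylinder r_cr = k/h = 0.185/6.6
r_cr = 28 mm; since the bare radius (56 mm) is above r_cr, any added insulation will reduce heat loss.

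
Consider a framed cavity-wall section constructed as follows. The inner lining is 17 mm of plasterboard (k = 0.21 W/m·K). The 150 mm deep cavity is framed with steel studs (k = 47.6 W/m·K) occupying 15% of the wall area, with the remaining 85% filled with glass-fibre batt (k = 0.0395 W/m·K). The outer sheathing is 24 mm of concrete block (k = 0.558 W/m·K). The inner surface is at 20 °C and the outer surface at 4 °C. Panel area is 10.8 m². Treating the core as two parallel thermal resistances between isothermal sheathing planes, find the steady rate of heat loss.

Sheathing layers in series; stud and cavity paths in parallel between them.
R_inner = 0.017/(0.21×10.8) = 0.007496 K/W
R_stud  = 0.15/(47.6×0.15×10.8) = 0.001945 K/W
R_cav   = 0.15/(0.0395×0.85×10.8) = 0.4137 K/W
1/R_core = 1/R_stud + 1/R_cav → R_core = 0.001936 K/W
R_outer = 0.024/(0.558×10.8) = 0.003982 K/W
R_total = 0.01341 K/W
Q = ΔT/R_total = 16/0.01341

Q ≈ 1190 W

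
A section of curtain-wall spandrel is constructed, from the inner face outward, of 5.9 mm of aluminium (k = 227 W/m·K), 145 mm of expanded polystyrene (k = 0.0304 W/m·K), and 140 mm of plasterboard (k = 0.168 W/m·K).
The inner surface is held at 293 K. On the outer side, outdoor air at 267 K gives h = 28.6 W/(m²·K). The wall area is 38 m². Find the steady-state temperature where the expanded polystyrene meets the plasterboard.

Thermal resistances in series:
R_aluminium = L/(kA) = 0.0059/(227×38) = 6.84×10^-7 K/W
R_expanded polystyrene = L/(kA) = 0.145/(0.0304×38) = 0.1255 K/W
R_plasterboard = L/(kA) = 0.14/(0.168×38) = 0.02193 K/W
R_outer film = 1/(h_o·A) = 1/(28.6×38) = 9.201×10^-4 K/W
R_total = 0.1484 K/W;  Q = ΔT/R_total = 26/0.1484 = 175.2 W
T_interface = T_inner − Q·ΣR(inner→interface) = 293 − 175×0.1255

T ≈ 271 K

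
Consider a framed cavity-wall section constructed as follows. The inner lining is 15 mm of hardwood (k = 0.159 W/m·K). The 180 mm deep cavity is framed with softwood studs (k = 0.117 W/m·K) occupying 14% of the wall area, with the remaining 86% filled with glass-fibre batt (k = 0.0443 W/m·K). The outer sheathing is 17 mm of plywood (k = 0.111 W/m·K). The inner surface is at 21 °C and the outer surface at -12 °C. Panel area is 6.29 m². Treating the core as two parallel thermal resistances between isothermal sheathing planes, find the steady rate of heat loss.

Q ≈ 58.4 W

Sheathing layers in series; stud and cavity paths in parallel between them.
R_inner = 0.015/(0.159×6.29) = 0.015 K/W
R_stud  = 0.18/(0.117×0.14×6.29) = 1.747 K/W
R_cav   = 0.18/(0.0443×0.86×6.29) = 0.7511 K/W
1/R_core = 1/R_stud + 1/R_cav → R_core = 0.5253 K/W
R_outer = 0.017/(0.111×6.29) = 0.02435 K/W
R_total = 0.5646 K/W
Q = ΔT/R_total = 33/0.5646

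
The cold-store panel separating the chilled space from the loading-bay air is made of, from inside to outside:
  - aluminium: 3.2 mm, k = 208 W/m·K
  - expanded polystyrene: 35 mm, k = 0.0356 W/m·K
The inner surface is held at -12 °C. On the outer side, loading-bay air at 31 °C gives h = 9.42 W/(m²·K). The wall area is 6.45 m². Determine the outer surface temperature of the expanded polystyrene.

T ≈ 26.8 °C

Using the resistance-network approach (series):
R_aluminium = L/(kA) = 0.0032/(208×6.45) = 2.385×10^-6 K/W
R_expanded polystyrene = L/(kA) = 0.035/(0.0356×6.45) = 0.1524 K/W
R_outer film = 1/(h_o·A) = 1/(9.42×6.45) = 0.01646 K/W
R_total = 0.1689 K/W;  Q = ΔT/R_total = 43/0.1689 = 254.6 W
T_interface = T_inner + Q·ΣR(inner→interface) = -12 + 255×0.1524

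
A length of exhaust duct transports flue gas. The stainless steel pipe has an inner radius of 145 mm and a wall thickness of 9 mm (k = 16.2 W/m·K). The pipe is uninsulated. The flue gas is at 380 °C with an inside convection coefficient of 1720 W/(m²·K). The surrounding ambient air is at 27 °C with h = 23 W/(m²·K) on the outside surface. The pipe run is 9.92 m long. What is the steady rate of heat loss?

Radial resistances (cylindrical: R_cond = ln(r_o/r_i)/(2πkL), R_conv = 1/(h·2πrL)):
R_inner film = 1/(h_i·2πr₁L) = 1/(1720×2π×0.145×9.92) = 6.433×10^-5 K/W
R_stainless steel pipe wall = ln(154/145)/(2π×16.2×9.92) = 5.964×10^-5 K/W
R_outer film = 1/(h_o·2πr_oL) = 1/(23×2π×0.154×9.92) = 0.00453 K/W
R_total = 0.004654 K/W
Q = ΔT/R_total = 353/0.004654

Q ≈ 75900 W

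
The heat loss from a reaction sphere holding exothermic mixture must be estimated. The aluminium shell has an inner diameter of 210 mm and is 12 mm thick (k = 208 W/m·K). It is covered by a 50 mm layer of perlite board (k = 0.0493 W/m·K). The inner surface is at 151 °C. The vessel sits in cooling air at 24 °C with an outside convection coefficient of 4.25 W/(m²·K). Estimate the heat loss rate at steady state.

Q ≈ 26.4 W

Radial (spherical) resistances in series:
R_aluminium shell = (1/0.105 − 1/0.117)/(4π×208) = 3.737×10^-4 K/W
R_perlite board = (1/0.117 − 1/0.167)/(4π×0.0493) = 4.131 K/W
R_outer film = 1/(h·4πr_o²) = 1/(4.25×4π×0.167²) = 0.6714 K/W
R_total = 4.802 K/W
Q = ΔT/R_total = 127/4.802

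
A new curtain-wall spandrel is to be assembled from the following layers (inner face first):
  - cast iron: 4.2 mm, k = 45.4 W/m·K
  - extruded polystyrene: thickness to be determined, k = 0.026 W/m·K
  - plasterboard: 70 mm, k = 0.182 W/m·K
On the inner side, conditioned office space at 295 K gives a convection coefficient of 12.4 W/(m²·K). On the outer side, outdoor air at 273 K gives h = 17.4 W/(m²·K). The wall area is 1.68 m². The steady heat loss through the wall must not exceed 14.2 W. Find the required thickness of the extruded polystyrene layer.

Thermal resistances in series:
R_inner film = 1/(h_i·A) = 1/(12.4×1.68) = 0.048 K/W
R_cast iron = L/(kA) = 0.0042/(45.4×1.68) = 5.507×10^-5 K/W
R_plasterboard = L/(kA) = 0.07/(0.182×1.68) = 0.2289 K/W
R_outer film = 1/(h_o·A) = 1/(17.4×1.68) = 0.03421 K/W
Sum of the known resistances R_other = 0.3112 K/W
Required total resistance R_tot = ΔT/Q_allow = 22/14.2 = 1.549 K/W
R_extruded polystyrene = R_tot − R_other = 1.238 K/W
L = R·k·A = 1.238×0.026×1.68

L ≈ 54.1 mm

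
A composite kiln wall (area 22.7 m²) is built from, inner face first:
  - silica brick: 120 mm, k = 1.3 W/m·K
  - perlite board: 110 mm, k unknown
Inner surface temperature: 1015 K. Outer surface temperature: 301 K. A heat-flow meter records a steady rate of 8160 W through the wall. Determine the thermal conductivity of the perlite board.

k ≈ 0.0581 W/(m·K)

Series thermal resistances:
R_silica brick = L/(kA) = 0.12/(1.3×22.7) = 0.004066 K/W
Sum of known resistances R_other = 0.004066 K/W
Total R = ΔT/Q = 714/8160 = 0.0875 K/W
R_perlite board = R_total − R_other = 0.08343 K/W
k = L/(R·A) = 0.11/(0.08343×22.7)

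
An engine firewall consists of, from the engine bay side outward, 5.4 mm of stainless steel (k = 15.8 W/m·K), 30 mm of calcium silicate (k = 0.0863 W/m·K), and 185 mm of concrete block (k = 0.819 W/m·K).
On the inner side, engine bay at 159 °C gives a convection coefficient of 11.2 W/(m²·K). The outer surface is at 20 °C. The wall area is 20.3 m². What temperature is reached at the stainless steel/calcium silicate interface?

Thermal resistances in series:
R_inner film = 1/(h_i·A) = 1/(11.2×20.3) = 0.004398 K/W
R_stainless steel = L/(kA) = 0.0054/(15.8×20.3) = 1.684×10^-5 K/W
R_calcium silicate = L/(kA) = 0.03/(0.0863×20.3) = 0.01712 K/W
R_concrete block = L/(kA) = 0.185/(0.819×20.3) = 0.01113 K/W
R_total = 0.03267 K/W;  Q = ΔT/R_total = 139/0.03267 = 4255 W
T_interface = T_inner − Q·ΣR(inner→interface) = 159 − 4260×0.004415

T ≈ 140 °C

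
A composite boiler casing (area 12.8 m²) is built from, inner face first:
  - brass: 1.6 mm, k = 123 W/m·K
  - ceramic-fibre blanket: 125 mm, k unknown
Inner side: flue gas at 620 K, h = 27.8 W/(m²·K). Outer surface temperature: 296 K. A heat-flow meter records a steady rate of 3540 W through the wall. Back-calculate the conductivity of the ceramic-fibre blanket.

Using the resistance-network approach (series):
R_inner film = 1/(h_i·A) = 1/(27.8×12.8) = 0.00281 K/W
R_brass = L/(kA) = 0.0016/(123×12.8) = 1.016×10^-6 K/W
Sum of known resistances R_other = 0.002811 K/W
Total R = ΔT/Q = 324/3540 = 0.09153 K/W
R_ceramic-fibre blanket = R_total − R_other = 0.08871 K/W
k = L/(R·A) = 0.125/(0.08871×12.8)

k ≈ 0.11 W/(m·K)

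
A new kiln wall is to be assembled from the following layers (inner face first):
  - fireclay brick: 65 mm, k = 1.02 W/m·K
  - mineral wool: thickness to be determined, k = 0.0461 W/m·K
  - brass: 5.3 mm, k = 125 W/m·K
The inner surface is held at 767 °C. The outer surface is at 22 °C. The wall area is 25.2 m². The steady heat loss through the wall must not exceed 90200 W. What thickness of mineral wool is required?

Thermal resistances in series:
R_fireclay brick = L/(kA) = 0.065/(1.02×25.2) = 0.002529 K/W
R_brass = L/(kA) = 0.0053/(125×25.2) = 1.683×10^-6 K/W
Sum of the known resistances R_other = 0.00253 K/W
Required total resistance R_tot = ΔT/Q_allow = 745/90200 = 0.008259 K/W
R_mineral wool = R_tot − R_other = 0.005729 K/W
L = R·k·A = 0.005729×0.0461×25.2

L ≈ 6.66 mm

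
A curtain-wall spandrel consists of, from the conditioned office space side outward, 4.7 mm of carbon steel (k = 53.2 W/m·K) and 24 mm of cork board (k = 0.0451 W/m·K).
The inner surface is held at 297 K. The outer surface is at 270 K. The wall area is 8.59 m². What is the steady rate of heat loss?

Q ≈ 436 W

Series thermal resistances:
R_carbon steel = L/(kA) = 0.0047/(53.2×8.59) = 1.028×10^-5 K/W
R_cork board = L/(kA) = 0.024/(0.0451×8.59) = 0.06195 K/W
R_total = 0.06196 K/W
Q = ΔT / R_total = 27 / 0.06196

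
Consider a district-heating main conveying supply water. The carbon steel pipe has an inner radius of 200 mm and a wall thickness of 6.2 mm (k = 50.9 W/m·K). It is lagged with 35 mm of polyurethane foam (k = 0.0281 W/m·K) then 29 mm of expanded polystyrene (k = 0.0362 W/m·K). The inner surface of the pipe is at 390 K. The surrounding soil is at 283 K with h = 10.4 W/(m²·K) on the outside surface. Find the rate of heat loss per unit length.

q′ ≈ 74.1 W/m

Radial resistances (cylindrical: R_cond = ln(r_o/r_i)/(2πkL), R_conv = 1/(h·2πrL)):
R_carbon steel pipe wall = ln(206.2/200)/(2π×50.9×1) = 9.546×10^-5 K/W
R_polyurethane foam = ln(241.2/206.2)/(2π×0.0281×1) = 0.888 K/W
R_expanded polystyrene = ln(270.2/241.2)/(2π×0.0362×1) = 0.4992 K/W
R_outer film = 1/(h_o·2πr_oL) = 1/(10.4×2π×0.2702×1) = 0.05664 K/W
R_total = 1.444 K/W
Q = ΔT/R_total = 107/1.444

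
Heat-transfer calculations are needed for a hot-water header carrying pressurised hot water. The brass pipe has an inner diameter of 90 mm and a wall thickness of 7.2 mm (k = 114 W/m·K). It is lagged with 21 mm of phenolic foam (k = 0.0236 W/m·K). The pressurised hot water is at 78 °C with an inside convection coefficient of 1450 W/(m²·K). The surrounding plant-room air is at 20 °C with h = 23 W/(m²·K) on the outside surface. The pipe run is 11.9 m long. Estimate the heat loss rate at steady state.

Radial resistances (cylindrical: R_cond = ln(r_o/r_i)/(2πkL), R_conv = 1/(h·2πrL)):
R_inner film = 1/(h_i·2πr₁L) = 1/(1450×2π×0.045×11.9) = 2.05×10^-4 K/W
R_brass pipe wall = ln(52.2/45)/(2π×114×11.9) = 1.741×10^-5 K/W
R_phenolic foam = ln(73.2/52.2)/(2π×0.0236×11.9) = 0.1916 K/W
R_outer film = 1/(h_o·2πr_oL) = 1/(23×2π×0.0732×11.9) = 0.007944 K/W
R_total = 0.1998 K/W
Q = ΔT/R_total = 58/0.1998

Q ≈ 290 W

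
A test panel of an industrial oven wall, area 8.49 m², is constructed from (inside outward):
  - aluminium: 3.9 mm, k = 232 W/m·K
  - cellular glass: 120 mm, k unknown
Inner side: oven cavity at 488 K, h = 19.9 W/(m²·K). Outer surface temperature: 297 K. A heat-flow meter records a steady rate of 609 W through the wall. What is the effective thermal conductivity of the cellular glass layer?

Using the resistance-network approach (series):
R_inner film = 1/(h_i·A) = 1/(19.9×8.49) = 0.005919 K/W
R_aluminium = L/(kA) = 0.0039/(232×8.49) = 1.98×10^-6 K/W
Sum of known resistances R_other = 0.005921 K/W
Total R = ΔT/Q = 191/609 = 0.3136 K/W
R_cellular glass = R_total − R_other = 0.3077 K/W
k = L/(R·A) = 0.12/(0.3077×8.49)

k ≈ 0.0459 W/(m·K)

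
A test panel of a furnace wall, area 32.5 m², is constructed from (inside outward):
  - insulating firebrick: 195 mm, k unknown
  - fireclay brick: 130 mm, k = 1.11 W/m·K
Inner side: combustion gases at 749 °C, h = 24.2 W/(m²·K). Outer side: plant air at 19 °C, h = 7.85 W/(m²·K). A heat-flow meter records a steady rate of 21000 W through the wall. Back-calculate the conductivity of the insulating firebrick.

Using the resistance-network approach (series):
R_inner film = 1/(h_i·A) = 1/(24.2×32.5) = 0.001271 K/W
R_fireclay brick = L/(kA) = 0.13/(1.11×32.5) = 0.003604 K/W
R_outer film = 1/(h_o·A) = 1/(7.85×32.5) = 0.00392 K/W
Sum of known resistances R_other = 0.008795 K/W
Total R = ΔT/Q = 730/21000 = 0.03476 K/W
R_insulating firebrick = R_total − R_other = 0.02597 K/W
k = L/(R·A) = 0.195/(0.02597×32.5)

k ≈ 0.231 W/(m·K)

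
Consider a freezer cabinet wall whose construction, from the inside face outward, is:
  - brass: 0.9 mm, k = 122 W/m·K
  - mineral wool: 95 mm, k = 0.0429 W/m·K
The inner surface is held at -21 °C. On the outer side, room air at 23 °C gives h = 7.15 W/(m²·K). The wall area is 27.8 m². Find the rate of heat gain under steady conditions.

Q ≈ 520 W

Model the wall as resistances in series:
R_brass = L/(kA) = 0.0009/(122×27.8) = 2.654×10^-7 K/W
R_mineral wool = L/(kA) = 0.095/(0.0429×27.8) = 0.07966 K/W
R_outer film = 1/(h_o·A) = 1/(7.15×27.8) = 0.005031 K/W
R_total = 0.08469 K/W
Q = ΔT / R_total = 44 / 0.08469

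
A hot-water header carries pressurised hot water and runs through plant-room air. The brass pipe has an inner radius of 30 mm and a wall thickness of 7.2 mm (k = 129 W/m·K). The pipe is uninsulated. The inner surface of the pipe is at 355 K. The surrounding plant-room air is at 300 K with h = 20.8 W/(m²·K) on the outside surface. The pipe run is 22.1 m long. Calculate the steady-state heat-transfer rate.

Q ≈ 5900 W

For a radial system each layer contributes R = ln(r_out/r_in)/(2πkL); films add R = 1/(hA).
R_brass pipe wall = ln(37.2/30)/(2π×129×22.1) = 1.201×10^-5 K/W
R_outer film = 1/(h_o·2πr_oL) = 1/(20.8×2π×0.0372×22.1) = 0.009307 K/W
R_total = 0.009319 K/W
Q = ΔT/R_total = 55/0.009319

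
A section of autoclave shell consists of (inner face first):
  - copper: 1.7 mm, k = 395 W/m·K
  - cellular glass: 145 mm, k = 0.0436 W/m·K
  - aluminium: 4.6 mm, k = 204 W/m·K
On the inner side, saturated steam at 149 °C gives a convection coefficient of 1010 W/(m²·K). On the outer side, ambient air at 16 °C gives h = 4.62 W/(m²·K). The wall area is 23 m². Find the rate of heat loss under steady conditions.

Treating each layer as a thermal resistance in series:
R_inner film = 1/(h_i·A) = 1/(1010×23) = 4.305×10^-5 K/W
R_copper = L/(kA) = 0.0017/(395×23) = 1.871×10^-7 K/W
R_cellular glass = L/(kA) = 0.145/(0.0436×23) = 0.1446 K/W
R_aluminium = L/(kA) = 0.0046/(204×23) = 9.804×10^-7 K/W
R_outer film = 1/(h_o·A) = 1/(4.62×23) = 0.009411 K/W
R_total = 0.1541 K/W
Q = ΔT / R_total = 133 / 0.1541

Q ≈ 863 W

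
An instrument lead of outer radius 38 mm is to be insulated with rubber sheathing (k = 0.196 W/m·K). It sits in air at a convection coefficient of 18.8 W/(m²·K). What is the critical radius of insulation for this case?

For a cylinder r_cr = k/h = 0.196/18.8
r_cr = 10.4 mm; since the bare radius (38 mm) is above r_cr, any added insulation will reduce heat loss.

r_cr ≈ 10.4 mm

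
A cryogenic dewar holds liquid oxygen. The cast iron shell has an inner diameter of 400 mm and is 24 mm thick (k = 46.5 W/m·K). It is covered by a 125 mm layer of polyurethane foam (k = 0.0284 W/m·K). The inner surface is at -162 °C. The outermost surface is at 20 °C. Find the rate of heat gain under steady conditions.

Each spherical layer contributes R = (1/r_i − 1/r_o)/(4πk):
R_cast iron shell = (1/0.2 − 1/0.224)/(4π×46.5) = 9.168×10^-4 K/W
R_polyurethane foam = (1/0.224 − 1/0.349)/(4π×0.0284) = 4.48 K/W
R_total = 4.481 K/W
Q = ΔT/R_total = 182/4.481

Q ≈ 40.6 W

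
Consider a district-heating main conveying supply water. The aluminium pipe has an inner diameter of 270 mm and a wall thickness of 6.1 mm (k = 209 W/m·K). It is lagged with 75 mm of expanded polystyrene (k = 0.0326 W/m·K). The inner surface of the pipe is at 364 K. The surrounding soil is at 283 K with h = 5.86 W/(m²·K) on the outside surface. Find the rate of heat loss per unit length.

q′ ≈ 36.7 W/m

For a radial system each layer contributes R = ln(r_out/r_in)/(2πkL); films add R = 1/(hA).
R_aluminium pipe wall = ln(141.1/135)/(2π×209×1) = 3.365×10^-5 K/W
R_expanded polystyrene = ln(216.1/141.1)/(2π×0.0326×1) = 2.081 K/W
R_outer film = 1/(h_o·2πr_oL) = 1/(5.86×2π×0.2161×1) = 0.1257 K/W
R_total = 2.207 K/W
Q = ΔT/R_total = 81/2.207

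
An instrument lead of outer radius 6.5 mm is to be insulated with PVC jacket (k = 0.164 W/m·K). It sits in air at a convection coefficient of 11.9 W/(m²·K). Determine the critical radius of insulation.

For a cylinder r_cr = k/h = 0.164/11.9
r_cr = 13.8 mm; since the bare radius (6.5 mm) is below r_cr, adding a thin layer of insulation will *increase* heat loss.

r_cr ≈ 13.8 mm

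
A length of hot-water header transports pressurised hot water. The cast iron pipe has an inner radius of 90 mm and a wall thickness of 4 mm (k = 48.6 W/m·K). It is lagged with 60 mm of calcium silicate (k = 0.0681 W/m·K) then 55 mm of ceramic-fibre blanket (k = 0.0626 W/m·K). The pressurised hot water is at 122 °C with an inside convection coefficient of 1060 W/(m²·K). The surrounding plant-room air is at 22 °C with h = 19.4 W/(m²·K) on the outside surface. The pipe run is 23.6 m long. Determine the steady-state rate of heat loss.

Q ≈ 1200 W

Radial resistances (cylindrical: R_cond = ln(r_o/r_i)/(2πkL), R_conv = 1/(h·2πrL)):
R_inner film = 1/(h_i·2πr₁L) = 1/(1060×2π×0.09×23.6) = 7.069×10^-5 K/W
R_cast iron pipe wall = ln(94/90)/(2π×48.6×23.6) = 6.034×10^-6 K/W
R_calcium silicate = ln(154/94)/(2π×0.0681×23.6) = 0.04889 K/W
R_ceramic-fibre blanket = ln(209/154)/(2π×0.0626×23.6) = 0.0329 K/W
R_outer film = 1/(h_o·2πr_oL) = 1/(19.4×2π×0.209×23.6) = 0.001663 K/W
R_total = 0.08352 K/W
Q = ΔT/R_total = 100/0.08352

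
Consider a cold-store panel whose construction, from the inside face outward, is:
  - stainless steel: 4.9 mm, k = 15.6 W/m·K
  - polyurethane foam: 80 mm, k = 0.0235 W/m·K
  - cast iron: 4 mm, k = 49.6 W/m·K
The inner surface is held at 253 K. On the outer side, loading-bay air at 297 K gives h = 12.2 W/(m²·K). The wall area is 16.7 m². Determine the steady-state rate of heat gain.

Using the resistance-network approach (series):
R_stainless steel = L/(kA) = 0.0049/(15.6×16.7) = 1.881×10^-5 K/W
R_polyurethane foam = L/(kA) = 0.08/(0.0235×16.7) = 0.2038 K/W
R_cast iron = L/(kA) = 0.004/(49.6×16.7) = 4.829×10^-6 K/W
R_outer film = 1/(h_o·A) = 1/(12.2×16.7) = 0.004908 K/W
R_total = 0.2088 K/W
Q = ΔT / R_total = 44 / 0.2088

Q ≈ 211 W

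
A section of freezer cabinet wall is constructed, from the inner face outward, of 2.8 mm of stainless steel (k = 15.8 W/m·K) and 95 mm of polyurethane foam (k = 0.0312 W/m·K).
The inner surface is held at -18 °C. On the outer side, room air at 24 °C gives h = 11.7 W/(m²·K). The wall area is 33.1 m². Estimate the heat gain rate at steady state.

Q ≈ 444 W

Series thermal resistances:
R_stainless steel = L/(kA) = 0.0028/(15.8×33.1) = 5.354×10^-6 K/W
R_polyurethane foam = L/(kA) = 0.095/(0.0312×33.1) = 0.09199 K/W
R_outer film = 1/(h_o·A) = 1/(11.7×33.1) = 0.002582 K/W
R_total = 0.09458 K/W
Q = ΔT / R_total = 42 / 0.09458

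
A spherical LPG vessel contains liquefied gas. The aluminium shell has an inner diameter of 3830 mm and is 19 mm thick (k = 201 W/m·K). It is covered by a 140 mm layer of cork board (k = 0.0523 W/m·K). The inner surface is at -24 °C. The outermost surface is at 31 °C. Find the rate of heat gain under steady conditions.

Q ≈ 1040 W

For a spherical shell R = (1/r₁ − 1/r₂)/(4πk); film R = 1/(h·4πr²). In series:
R_aluminium shell = (1/1.915 − 1/1.934)/(4π×201) = 2.031×10^-6 K/W
R_cork board = (1/1.934 − 1/2.074)/(4π×0.0523) = 0.05311 K/W
R_total = 0.05311 K/W
Q = ΔT/R_total = 55/0.05311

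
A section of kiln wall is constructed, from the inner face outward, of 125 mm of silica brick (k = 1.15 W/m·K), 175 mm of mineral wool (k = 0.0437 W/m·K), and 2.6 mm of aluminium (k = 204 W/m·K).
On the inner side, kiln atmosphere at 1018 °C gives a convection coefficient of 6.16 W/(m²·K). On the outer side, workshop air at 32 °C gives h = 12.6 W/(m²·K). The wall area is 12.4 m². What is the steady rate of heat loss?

Q ≈ 2810 W

Series thermal resistances:
R_inner film = 1/(h_i·A) = 1/(6.16×12.4) = 0.01309 K/W
R_silica brick = L/(kA) = 0.125/(1.15×12.4) = 0.008766 K/W
R_mineral wool = L/(kA) = 0.175/(0.0437×12.4) = 0.3229 K/W
R_aluminium = L/(kA) = 0.0026/(204×12.4) = 1.028×10^-6 K/W
R_outer film = 1/(h_o·A) = 1/(12.6×12.4) = 0.0064 K/W
R_total = 0.3512 K/W
Q = ΔT / R_total = 986 / 0.3512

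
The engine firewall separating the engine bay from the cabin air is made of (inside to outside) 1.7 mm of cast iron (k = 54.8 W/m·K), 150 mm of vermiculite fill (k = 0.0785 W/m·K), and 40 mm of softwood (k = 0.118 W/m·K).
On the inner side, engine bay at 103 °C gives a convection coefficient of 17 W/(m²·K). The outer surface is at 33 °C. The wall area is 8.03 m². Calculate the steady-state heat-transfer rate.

Q ≈ 243 W

Model the wall as resistances in series:
R_inner film = 1/(h_i·A) = 1/(17×8.03) = 0.007325 K/W
R_cast iron = L/(kA) = 0.0017/(54.8×8.03) = 3.863×10^-6 K/W
R_vermiculite fill = L/(kA) = 0.15/(0.0785×8.03) = 0.238 K/W
R_softwood = L/(kA) = 0.04/(0.118×8.03) = 0.04221 K/W
R_total = 0.2875 K/W
Q = ΔT / R_total = 70 / 0.2875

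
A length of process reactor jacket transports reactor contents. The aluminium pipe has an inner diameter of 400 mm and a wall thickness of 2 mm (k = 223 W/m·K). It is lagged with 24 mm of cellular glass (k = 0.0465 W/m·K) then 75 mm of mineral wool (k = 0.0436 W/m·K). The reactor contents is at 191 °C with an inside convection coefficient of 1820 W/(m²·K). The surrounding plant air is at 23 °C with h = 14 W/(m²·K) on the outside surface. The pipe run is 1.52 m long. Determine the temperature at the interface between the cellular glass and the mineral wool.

Cylindrical conduction, so R = ln(r₂/r₁)/(2πkL) per layer, in series:
R_inner film = 1/(h_i·2πr₁L) = 1/(1820×2π×0.2×1.52) = 2.877×10^-4 K/W
R_aluminium pipe wall = ln(202/200)/(2π×223×1.52) = 4.672×10^-6 K/W
R_cellular glass = ln(226/202)/(2π×0.0465×1.52) = 0.2528 K/W
R_mineral wool = ln(301/226)/(2π×0.0436×1.52) = 0.6882 K/W
R_outer film = 1/(h_o·2πr_oL) = 1/(14×2π×0.301×1.52) = 0.02485 K/W
R_total = 0.9662 K/W
Q = ΔT/R_total = 168/0.9662
Q = 174 W
T_interface = T_inner − Q·ΣR(inner→interface) = 191 − 174×0.2531

T ≈ 147 °C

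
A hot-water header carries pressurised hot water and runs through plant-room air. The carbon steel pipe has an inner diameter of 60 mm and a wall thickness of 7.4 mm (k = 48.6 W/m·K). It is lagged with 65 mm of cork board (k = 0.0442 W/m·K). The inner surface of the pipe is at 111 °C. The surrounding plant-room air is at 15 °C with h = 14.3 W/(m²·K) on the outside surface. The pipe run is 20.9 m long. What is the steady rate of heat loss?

Q ≈ 537 W

Radial resistances (cylindrical: R_cond = ln(r_o/r_i)/(2πkL), R_conv = 1/(h·2πrL)):
R_carbon steel pipe wall = ln(37.4/30)/(2π×48.6×20.9) = 3.455×10^-5 K/W
R_cork board = ln(102.4/37.4)/(2π×0.0442×20.9) = 0.1735 K/W
R_outer film = 1/(h_o·2πr_oL) = 1/(14.3×2π×0.1024×20.9) = 0.0052 K/W
R_total = 0.1788 K/W
Q = ΔT/R_total = 96/0.1788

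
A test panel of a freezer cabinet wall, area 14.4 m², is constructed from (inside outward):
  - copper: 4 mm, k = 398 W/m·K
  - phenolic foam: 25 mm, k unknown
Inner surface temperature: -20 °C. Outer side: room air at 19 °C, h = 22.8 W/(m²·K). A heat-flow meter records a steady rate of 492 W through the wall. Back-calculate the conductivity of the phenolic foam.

Series thermal resistances:
R_copper = L/(kA) = 0.004/(398×14.4) = 6.979×10^-7 K/W
R_outer film = 1/(h_o·A) = 1/(22.8×14.4) = 0.003046 K/W
Sum of known resistances R_other = 0.003047 K/W
Total R = ΔT/Q = 39/492 = 0.07927 K/W
R_phenolic foam = R_total − R_other = 0.07622 K/W
k = L/(R·A) = 0.025/(0.07622×14.4)

k ≈ 0.0228 W/(m·K)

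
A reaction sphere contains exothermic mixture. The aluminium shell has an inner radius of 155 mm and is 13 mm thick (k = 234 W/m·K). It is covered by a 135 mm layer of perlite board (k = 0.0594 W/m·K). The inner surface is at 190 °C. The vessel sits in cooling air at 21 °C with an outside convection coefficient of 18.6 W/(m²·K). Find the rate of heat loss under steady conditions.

Q ≈ 46.9 W

Spherical conduction: R = (1/r_in − 1/r_out)/(4πk) per layer; series-sum.
R_aluminium shell = (1/0.155 − 1/0.168)/(4π×234) = 1.698×10^-4 K/W
R_perlite board = (1/0.168 − 1/0.303)/(4π×0.0594) = 3.553 K/W
R_outer film = 1/(h·4πr_o²) = 1/(18.6×4π×0.303²) = 0.0466 K/W
R_total = 3.6 K/W
Q = ΔT/R_total = 169/3.6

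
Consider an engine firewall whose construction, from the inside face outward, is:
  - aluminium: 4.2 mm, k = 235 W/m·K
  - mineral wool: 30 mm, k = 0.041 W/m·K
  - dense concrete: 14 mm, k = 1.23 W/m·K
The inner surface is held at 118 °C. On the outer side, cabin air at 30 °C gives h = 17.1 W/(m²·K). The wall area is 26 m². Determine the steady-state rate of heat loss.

Q ≈ 2850 W

Treating each layer as a thermal resistance in series:
R_aluminium = L/(kA) = 0.0042/(235×26) = 6.874×10^-7 K/W
R_mineral wool = L/(kA) = 0.03/(0.041×26) = 0.02814 K/W
R_dense concrete = L/(kA) = 0.014/(1.23×26) = 4.378×10^-4 K/W
R_outer film = 1/(h_o·A) = 1/(17.1×26) = 0.002249 K/W
R_total = 0.03083 K/W
Q = ΔT / R_total = 88 / 0.03083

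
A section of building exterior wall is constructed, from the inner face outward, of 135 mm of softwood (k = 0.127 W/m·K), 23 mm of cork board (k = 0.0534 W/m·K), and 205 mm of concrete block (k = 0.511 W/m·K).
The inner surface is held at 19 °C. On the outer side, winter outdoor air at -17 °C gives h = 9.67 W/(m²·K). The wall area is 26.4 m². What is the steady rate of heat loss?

Thermal resistances in series:
R_softwood = L/(kA) = 0.135/(0.127×26.4) = 0.04026 K/W
R_cork board = L/(kA) = 0.023/(0.0534×26.4) = 0.01631 K/W
R_concrete block = L/(kA) = 0.205/(0.511×26.4) = 0.0152 K/W
R_outer film = 1/(h_o·A) = 1/(9.67×26.4) = 0.003917 K/W
R_total = 0.07569 K/W
Q = ΔT / R_total = 36 / 0.07569

Q ≈ 476 W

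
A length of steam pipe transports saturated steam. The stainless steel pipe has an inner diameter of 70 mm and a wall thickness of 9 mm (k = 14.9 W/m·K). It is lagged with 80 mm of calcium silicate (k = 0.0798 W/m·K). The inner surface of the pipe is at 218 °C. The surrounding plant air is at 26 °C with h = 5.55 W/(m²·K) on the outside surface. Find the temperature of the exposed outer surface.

T ≈ 45.3 °C

Treating each annulus and film as a series resistance:
R_stainless steel pipe wall = ln(44/35)/(2π×14.9×1) = 0.002444 K/W
R_calcium silicate = ln(124/44)/(2π×0.0798×1) = 2.066 K/W
R_outer film = 1/(h_o·2πr_oL) = 1/(5.55×2π×0.124×1) = 0.2313 K/W
R_total = 2.3 K/W
Q = ΔT/R_total = 192/2.3
Q = 83.5 W/m
T_interface = T_inner − Q·ΣR(inner→interface) = 218 − 83.5×2.069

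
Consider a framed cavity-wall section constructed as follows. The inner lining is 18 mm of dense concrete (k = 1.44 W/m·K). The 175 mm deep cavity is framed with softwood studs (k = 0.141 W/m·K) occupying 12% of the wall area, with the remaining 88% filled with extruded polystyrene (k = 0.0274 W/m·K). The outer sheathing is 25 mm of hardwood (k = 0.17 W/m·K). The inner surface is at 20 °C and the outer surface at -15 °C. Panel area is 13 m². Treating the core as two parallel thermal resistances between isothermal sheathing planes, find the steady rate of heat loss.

Q ≈ 103 W

Sheathing layers in series; stud and cavity paths in parallel between them.
R_inner = 0.018/(1.44×13) = 9.615×10^-4 K/W
R_stud  = 0.175/(0.141×0.12×13) = 0.7956 K/W
R_cav   = 0.175/(0.0274×0.88×13) = 0.5583 K/W
1/R_core = 1/R_stud + 1/R_cav → R_core = 0.3281 K/W
R_outer = 0.025/(0.17×13) = 0.01131 K/W
R_total = 0.3403 K/W
Q = ΔT/R_total = 35/0.3403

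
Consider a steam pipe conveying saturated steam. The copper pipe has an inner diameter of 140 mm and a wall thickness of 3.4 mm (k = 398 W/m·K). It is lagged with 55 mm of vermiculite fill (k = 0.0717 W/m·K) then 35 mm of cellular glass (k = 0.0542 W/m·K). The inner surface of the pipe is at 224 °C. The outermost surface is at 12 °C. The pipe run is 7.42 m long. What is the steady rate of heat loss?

Q ≈ 807 W

For a radial system each layer contributes R = ln(r_out/r_in)/(2πkL); films add R = 1/(hA).
R_copper pipe wall = ln(73.4/70)/(2π×398×7.42) = 2.556×10^-6 K/W
R_vermiculite fill = ln(128.4/73.4)/(2π×0.0717×7.42) = 0.1673 K/W
R_cellular glass = ln(163.4/128.4)/(2π×0.0542×7.42) = 0.09539 K/W
R_total = 0.2627 K/W
Q = ΔT/R_total = 212/0.2627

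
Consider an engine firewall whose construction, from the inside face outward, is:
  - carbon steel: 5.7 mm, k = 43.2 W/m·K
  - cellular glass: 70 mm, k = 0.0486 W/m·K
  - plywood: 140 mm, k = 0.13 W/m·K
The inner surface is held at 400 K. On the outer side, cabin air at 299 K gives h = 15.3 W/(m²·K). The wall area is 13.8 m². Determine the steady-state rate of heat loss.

Q ≈ 540 W

Using the resistance-network approach (series):
R_carbon steel = L/(kA) = 0.0057/(43.2×13.8) = 9.561×10^-6 K/W
R_cellular glass = L/(kA) = 0.07/(0.0486×13.8) = 0.1044 K/W
R_plywood = L/(kA) = 0.14/(0.13×13.8) = 0.07804 K/W
R_outer film = 1/(h_o·A) = 1/(15.3×13.8) = 0.004736 K/W
R_total = 0.1872 K/W
Q = ΔT / R_total = 101 / 0.1872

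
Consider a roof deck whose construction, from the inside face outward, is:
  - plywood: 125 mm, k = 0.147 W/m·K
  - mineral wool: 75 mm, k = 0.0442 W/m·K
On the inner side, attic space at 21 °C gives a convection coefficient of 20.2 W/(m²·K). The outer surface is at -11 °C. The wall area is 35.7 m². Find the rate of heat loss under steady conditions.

Thermal resistances in series:
R_inner film = 1/(h_i·A) = 1/(20.2×35.7) = 0.001387 K/W
R_plywood = L/(kA) = 0.125/(0.147×35.7) = 0.02382 K/W
R_mineral wool = L/(kA) = 0.075/(0.0442×35.7) = 0.04753 K/W
R_total = 0.07274 K/W
Q = ΔT / R_total = 32 / 0.07274

Q ≈ 440 W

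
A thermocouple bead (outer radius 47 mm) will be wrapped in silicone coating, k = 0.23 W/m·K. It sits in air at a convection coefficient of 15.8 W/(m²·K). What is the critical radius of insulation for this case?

r_cr ≈ 29.1 mm

For a sphere r_cr = 2k/h = 2×0.23/15.8
r_cr = 29.1 mm; since the bare radius (47 mm) is above r_cr, any added insulation will reduce heat loss.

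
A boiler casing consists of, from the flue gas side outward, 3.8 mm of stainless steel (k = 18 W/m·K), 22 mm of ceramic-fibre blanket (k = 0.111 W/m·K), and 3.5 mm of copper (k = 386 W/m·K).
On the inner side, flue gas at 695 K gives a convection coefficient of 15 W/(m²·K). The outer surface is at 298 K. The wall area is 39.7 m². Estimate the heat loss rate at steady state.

Q ≈ 59500 W

Using the resistance-network approach (series):
R_inner film = 1/(h_i·A) = 1/(15×39.7) = 0.001679 K/W
R_stainless steel = L/(kA) = 0.0038/(18×39.7) = 5.318×10^-6 K/W
R_ceramic-fibre blanket = L/(kA) = 0.022/(0.111×39.7) = 0.004992 K/W
R_copper = L/(kA) = 0.0035/(386×39.7) = 2.284×10^-7 K/W
R_total = 0.006677 K/W
Q = ΔT / R_total = 397 / 0.006677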